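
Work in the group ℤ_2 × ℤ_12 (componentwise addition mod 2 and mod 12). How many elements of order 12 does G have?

8

An element (a,b) has order lcm(ord(a), ord(b)); count pairs with lcm equal to 12.
Enumerating gives 8 such elements.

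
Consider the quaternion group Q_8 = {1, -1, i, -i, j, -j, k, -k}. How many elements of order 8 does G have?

0

No element of G has order 8 (even though 8 | 8).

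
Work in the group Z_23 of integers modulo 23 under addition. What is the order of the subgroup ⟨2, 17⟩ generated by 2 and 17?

|⟨2⟩| = 23 and |⟨17⟩| = 23, so |H| is a multiple of lcm(23, 23) = 23 and divides |G| = 23.
Closing {2, 17} under the group operation gives all of G, so |H| = 23.

23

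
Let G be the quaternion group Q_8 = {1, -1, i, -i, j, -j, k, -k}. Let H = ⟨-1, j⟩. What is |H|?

4

|⟨-1⟩| = 2 and |⟨j⟩| = 4, so |H| is a multiple of lcm(2, 4) = 4 and divides |G| = 8.
Closing under the operation: H = {1, -1, j, -j}, so |H| = 4.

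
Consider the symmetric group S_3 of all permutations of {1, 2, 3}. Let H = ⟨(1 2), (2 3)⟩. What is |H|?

|⟨(1 2)⟩| = 2 and |⟨(2 3)⟩| = 2, so |H| is a multiple of lcm(2, 2) = 2 and divides |G| = 6.
Closing {(1 2), (2 3)} under the group operation gives all of G, so |H| = 6.

6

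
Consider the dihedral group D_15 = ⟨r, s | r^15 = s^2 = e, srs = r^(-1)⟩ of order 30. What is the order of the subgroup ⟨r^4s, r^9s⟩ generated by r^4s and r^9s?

6

|⟨r^4s⟩| = 2 and |⟨r^9s⟩| = 2, so |H| is a multiple of lcm(2, 2) = 2 and divides |G| = 30.
Closing under the operation: H = {e, r^5, r^10, r^4s, r^9s, r^14s}, so |H| = 6.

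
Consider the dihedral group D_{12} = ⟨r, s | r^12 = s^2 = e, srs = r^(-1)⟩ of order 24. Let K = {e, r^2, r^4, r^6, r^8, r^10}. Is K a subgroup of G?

Yes

|K| = 6 divides |G| = 24, consistent with Lagrange.
K contains the identity, every element's inverse is in K, and K is closed under ·: it is a subgroup.
In fact K = ⟨r^10⟩.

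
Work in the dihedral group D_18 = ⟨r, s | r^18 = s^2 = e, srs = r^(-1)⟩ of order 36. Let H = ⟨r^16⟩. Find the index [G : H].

4

|⟨r^16⟩| = 9 and |G| = 36.
By Lagrange, [G : H] = |G|/|H| = 36/9 = 4.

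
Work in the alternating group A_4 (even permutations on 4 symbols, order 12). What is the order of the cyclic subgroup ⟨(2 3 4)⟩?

Computing powers of (2 3 4): the smallest k with ((2 3 4))^k = e is k = 3.

3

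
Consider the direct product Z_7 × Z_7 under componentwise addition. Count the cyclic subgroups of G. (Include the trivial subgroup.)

9

Group the elements of G by the cyclic subgroup they generate; each cyclic subgroup of order d accounts for φ(d) elements.
Cyclic subgroups by order — order 1: 1; order 7: 8.
Total: 9.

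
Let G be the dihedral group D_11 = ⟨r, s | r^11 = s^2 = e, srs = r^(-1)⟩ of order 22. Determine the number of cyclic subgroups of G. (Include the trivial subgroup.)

13

Group the elements of G by the cyclic subgroup they generate; each cyclic subgroup of order d accounts for φ(d) elements.
Cyclic subgroups by order — order 1: 1; order 2: 11; order 11: 1.
Total: 13.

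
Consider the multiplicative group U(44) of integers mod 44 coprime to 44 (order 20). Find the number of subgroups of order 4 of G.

1

|G| = 20 and 4 | 20, so subgroups of order 4 are possible by Lagrange.
The subgroups of order 4 are: {1, 21, 23, 43}.
So G has 1 subgroup of order 4.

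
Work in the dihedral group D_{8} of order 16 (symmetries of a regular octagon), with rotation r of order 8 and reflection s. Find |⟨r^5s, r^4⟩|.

|⟨r^5s⟩| = 2 and |⟨r^4⟩| = 2, so |H| is a multiple of lcm(2, 2) = 2 and divides |G| = 16.
Closing under the operation: H = {e, r^4, rs, r^5s}, so |H| = 4.

4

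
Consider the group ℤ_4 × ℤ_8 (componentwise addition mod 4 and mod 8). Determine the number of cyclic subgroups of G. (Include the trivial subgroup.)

Group the elements of G by the cyclic subgroup they generate; each cyclic subgroup of order d accounts for φ(d) elements.
Cyclic subgroups by order — order 1: 1; order 2: 3; order 4: 6; order 8: 4.
Total: 14.

14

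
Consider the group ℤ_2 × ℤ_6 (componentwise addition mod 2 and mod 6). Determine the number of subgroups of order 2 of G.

3

|G| = 12 and 2 | 12, so subgroups of order 2 are possible by Lagrange.
The subgroups of order 2 are: {(0,0), (0,3)}; {(0,0), (1,0)}; {(0,0), (1,3)}.
So G has 3 subgroups of order 2.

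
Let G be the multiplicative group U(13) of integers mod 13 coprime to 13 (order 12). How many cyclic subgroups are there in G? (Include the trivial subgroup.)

6

Group the elements of G by the cyclic subgroup they generate; each cyclic subgroup of order d accounts for φ(d) elements.
Cyclic subgroups by order — order 1: 1; order 2: 1; order 3: 1; order 4: 1; order 6: 1; order 12: 1.
Total: 6.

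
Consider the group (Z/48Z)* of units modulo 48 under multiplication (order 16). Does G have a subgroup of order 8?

Yes

8 | 16. A subgroup of order 8 is {1, 11, 13, 23, 25, 35, 37, 47}.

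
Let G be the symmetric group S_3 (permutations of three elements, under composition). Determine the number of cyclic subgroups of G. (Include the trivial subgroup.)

A cyclic subgroup of order d is generated by each of its φ(d) elements of order d, so the cyclic subgroups of order d number (#elements of order d)/φ(d).
Cyclic subgroups by order — order 1: 1; order 2: 3; order 3: 1.
Total: 5.

5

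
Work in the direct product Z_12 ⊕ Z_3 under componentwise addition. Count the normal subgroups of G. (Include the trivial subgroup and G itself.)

18

G is abelian, so every subgroup is normal.
G has 18 subgroups in total, hence 18 normal subgroups.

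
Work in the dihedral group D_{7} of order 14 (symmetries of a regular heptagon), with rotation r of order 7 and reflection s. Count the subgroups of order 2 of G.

|G| = 14 and 2 | 14, so subgroups of order 2 are possible by Lagrange.
The subgroups of order 2 are: {e, r^2s}; {e, r^3s}; {e, r^4s}; {e, r^5s}; … (7 in all).
So G has 7 subgroups of order 2.

7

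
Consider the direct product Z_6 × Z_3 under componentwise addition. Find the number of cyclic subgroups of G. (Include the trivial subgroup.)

A cyclic subgroup of order d is generated by each of its φ(d) elements of order d, so the cyclic subgroups of order d number (#elements of order d)/φ(d).
Cyclic subgroups by order — order 1: 1; order 2: 1; order 3: 4; order 6: 4.
Total: 10.

10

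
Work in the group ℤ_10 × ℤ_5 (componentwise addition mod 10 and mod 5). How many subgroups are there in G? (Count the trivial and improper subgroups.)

16

|G| = 50, so by Lagrange every subgroup order divides 50. Divisors: 1, 2, 5, 10, 25, 50.
Subgroups by order — order 1: 1; order 2: 1; order 5: 6; order 10: 6; order 25: 1; order 50: 1.
Total: 1 + 1 + 6 + 6 + 1 + 1 = 16.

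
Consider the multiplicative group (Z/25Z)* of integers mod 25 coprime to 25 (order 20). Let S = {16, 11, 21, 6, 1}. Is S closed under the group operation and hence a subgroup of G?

Yes

|S| = 5 divides |G| = 20, consistent with Lagrange.
S contains the identity, every element's inverse is in S, and S is closed under ·: it is a subgroup.
In fact S = ⟨16⟩.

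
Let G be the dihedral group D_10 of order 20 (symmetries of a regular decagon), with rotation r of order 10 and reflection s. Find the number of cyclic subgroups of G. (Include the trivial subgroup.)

14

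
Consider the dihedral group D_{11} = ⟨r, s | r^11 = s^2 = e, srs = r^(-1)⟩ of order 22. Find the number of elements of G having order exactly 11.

Enumerating element orders in G gives 10 elements of order 11.

10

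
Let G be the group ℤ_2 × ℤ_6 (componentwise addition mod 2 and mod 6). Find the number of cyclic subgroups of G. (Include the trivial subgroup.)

8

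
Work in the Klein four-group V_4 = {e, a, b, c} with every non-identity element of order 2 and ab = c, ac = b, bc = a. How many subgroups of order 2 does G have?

|G| = 4 and 2 | 4, so subgroups of order 2 are possible by Lagrange.
The subgroups of order 2 are: {e, a}; {e, b}; {e, c}.
So G has 3 subgroups of order 2.

3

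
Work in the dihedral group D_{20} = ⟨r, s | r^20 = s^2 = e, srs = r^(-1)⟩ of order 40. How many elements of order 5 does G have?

The elements of order 5 are: r^4, r^8, r^12, r^16.
That's 4.

4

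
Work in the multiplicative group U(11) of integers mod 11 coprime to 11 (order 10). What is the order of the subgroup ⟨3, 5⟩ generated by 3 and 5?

5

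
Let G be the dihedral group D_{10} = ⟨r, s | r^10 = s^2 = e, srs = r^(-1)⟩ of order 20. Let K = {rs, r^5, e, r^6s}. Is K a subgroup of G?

Yes

|K| = 4 divides |G| = 20, consistent with Lagrange.
K contains the identity, every element's inverse is in K, and K is closed under ·: it is a subgroup.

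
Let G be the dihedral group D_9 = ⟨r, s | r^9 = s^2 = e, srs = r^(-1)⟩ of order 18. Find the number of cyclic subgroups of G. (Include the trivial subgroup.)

Group the elements of G by the cyclic subgroup they generate; each cyclic subgroup of order d accounts for φ(d) elements.
Cyclic subgroups by order — order 1: 1; order 2: 9; order 3: 1; order 9: 1.
Total: 12.

12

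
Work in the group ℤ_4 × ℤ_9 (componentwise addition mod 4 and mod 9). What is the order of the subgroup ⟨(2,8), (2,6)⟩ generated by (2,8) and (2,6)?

18

|⟨(2,8)⟩| = 18 and |⟨(2,6)⟩| = 6, so |H| is a multiple of lcm(18, 6) = 18 and divides |G| = 36.
Closing under the operation: H = {(0,0), (0,1), (0,2), (0,3), (0,4), (0,5), (0,6), (0,7), (0,8), (2,0), (2,1), (2,2), (2,3), (2,4), (2,5), (2,6), (2,7), (2,8)}, so |H| = 18.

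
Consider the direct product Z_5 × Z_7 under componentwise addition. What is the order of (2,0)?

5

The order of (2,0) in Z_5 × Z_7 is lcm(ord(2) in Z_5, ord(0) in Z_7).
ord(2) = 5 and ord(0) = 1, so |⟨(2,0)⟩| = lcm(5, 1) = 5.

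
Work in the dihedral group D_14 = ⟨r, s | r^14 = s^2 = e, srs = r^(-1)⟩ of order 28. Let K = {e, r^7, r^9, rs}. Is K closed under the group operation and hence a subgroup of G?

No

r^9 ∈ K but its inverse r^5 ∉ K, so K is not a subgroup.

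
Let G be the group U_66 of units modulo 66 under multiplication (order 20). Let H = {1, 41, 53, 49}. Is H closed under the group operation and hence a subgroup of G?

No

49 ∈ H but its inverse 31 ∉ H, so H is not a subgroup.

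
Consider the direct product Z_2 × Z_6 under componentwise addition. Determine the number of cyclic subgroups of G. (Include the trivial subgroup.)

8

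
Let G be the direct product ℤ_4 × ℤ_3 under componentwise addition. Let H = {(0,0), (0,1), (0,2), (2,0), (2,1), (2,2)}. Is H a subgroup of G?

|H| = 6 divides |G| = 12, consistent with Lagrange.
H contains the identity, every element's inverse is in H, and H is closed under +: it is a subgroup.
In fact H = ⟨(2,2)⟩.

Yes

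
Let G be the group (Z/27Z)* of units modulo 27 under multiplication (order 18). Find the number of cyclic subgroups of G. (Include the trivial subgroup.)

6

Group the elements of G by the cyclic subgroup they generate; each cyclic subgroup of order d accounts for φ(d) elements.
Cyclic subgroups by order — order 1: 1; order 2: 1; order 3: 1; order 6: 1; order 9: 1; order 18: 1.
Total: 6.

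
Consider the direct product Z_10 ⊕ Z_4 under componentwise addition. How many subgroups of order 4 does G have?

|G| = 40 and 4 | 40, so subgroups of order 4 are possible by Lagrange.
The subgroups of order 4 are: {(0,0), (0,1), (0,2), (0,3)}; {(0,0), (0,2), (5,0), (5,2)}; {(0,0), (0,2), (5,1), (5,3)}.
So G has 3 subgroups of order 4.

3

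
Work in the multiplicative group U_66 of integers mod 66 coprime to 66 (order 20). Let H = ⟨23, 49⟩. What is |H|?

10

|⟨23⟩| = 2 and |⟨49⟩| = 5, so |H| is a multiple of lcm(2, 5) = 10 and divides |G| = 20.
Closing under the operation: H = {1, 5, 23, 25, 31, 37, 47, 49, 53, 59}, so |H| = 10.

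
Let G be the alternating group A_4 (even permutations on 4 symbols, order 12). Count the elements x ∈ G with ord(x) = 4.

0

No element of G has order 4 (even though 4 | 12).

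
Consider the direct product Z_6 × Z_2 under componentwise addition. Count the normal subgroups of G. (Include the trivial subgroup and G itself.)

G is abelian, so every subgroup is normal.
G has 10 subgroups in total, hence 10 normal subgroups.

10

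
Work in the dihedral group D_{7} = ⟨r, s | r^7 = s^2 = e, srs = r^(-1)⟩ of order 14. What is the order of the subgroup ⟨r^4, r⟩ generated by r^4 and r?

7

|⟨r^4⟩| = 7 and |⟨r⟩| = 7, so |H| is a multiple of lcm(7, 7) = 7 and divides |G| = 14.
Closing under the operation: H = {e, r, r^2, r^3, r^4, r^5, r^6}, so |H| = 7.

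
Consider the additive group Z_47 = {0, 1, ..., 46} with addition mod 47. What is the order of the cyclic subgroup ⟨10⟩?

In Z_47, the order of an element a is n/gcd(a, n).
gcd(10, 47) = 1, so |⟨10⟩| = 47/1 = 47.

47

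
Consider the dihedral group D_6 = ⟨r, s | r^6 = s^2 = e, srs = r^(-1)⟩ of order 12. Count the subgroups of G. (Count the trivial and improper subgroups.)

16

|G| = 12, so by Lagrange every subgroup order divides 12. Divisors: 1, 2, 3, 4, 6, 12.
Subgroups by order — order 1: 1; order 2: 7; order 3: 1; order 4: 3; order 6: 3; order 12: 1.
Total: 1 + 7 + 1 + 3 + 3 + 1 = 16.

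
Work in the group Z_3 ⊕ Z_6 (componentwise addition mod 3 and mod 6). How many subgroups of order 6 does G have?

4

|G| = 18 and 6 | 18, so subgroups of order 6 are possible by Lagrange.
The subgroups of order 6 are: {(0,0), (0,1), (0,2), (0,3), (0,4), (0,5)}; {(0,0), (0,3), (1,0), (1,3), (2,0), (2,3)}; {(0,0), (0,3), (1,1), (1,4), (2,2), (2,5)}; {(0,0), (0,3), (1,2), (1,5), (2,1), (2,4)}.
So G has 4 subgroups of order 6.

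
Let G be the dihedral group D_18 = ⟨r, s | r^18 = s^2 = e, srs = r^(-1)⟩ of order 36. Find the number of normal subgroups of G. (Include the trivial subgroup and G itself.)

G has 45 subgroups. Checking conjugation-invariance by order — order 1: 1/1 normal; order 2: 1/19 normal; order 3: 1/1 normal; order 4: 0/9 normal; order 6: 1/7 normal; order 9: 1/1 normal; order 12: 0/3 normal; order 18: 3/3 normal; order 36: 1/1 normal.
Total normal subgroups: 9.

9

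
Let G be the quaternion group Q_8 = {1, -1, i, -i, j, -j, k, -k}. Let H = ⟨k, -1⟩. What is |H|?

|⟨k⟩| = 4 and |⟨-1⟩| = 2, so |H| is a multiple of lcm(4, 2) = 4 and divides |G| = 8.
Closing under the operation: H = {1, -1, k, -k}, so |H| = 4.

4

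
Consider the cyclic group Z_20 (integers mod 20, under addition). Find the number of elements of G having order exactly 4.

2

In a cyclic group of order 20, the number of elements of order d (for d | 20) is φ(d).
φ(4) = 2.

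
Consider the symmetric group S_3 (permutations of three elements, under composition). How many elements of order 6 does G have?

No element of G has order 6 (even though 6 | 6).

0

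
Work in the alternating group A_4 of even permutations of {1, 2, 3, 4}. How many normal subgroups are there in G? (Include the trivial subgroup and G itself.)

G has 10 subgroups. Checking conjugation-invariance by order — order 1: 1/1 normal; order 2: 0/3 normal; order 3: 0/4 normal; order 4: 1/1 normal; order 12: 1/1 normal.
Total normal subgroups: 3.

3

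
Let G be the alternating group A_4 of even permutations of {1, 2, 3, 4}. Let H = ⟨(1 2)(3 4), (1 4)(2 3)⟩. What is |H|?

|⟨(1 2)(3 4)⟩| = 2 and |⟨(1 4)(2 3)⟩| = 2, so |H| is a multiple of lcm(2, 2) = 2 and divides |G| = 12.
Closing under the operation: H = {e, (1 2)(3 4), (1 3)(2 4), (1 4)(2 3)}, so |H| = 4.

4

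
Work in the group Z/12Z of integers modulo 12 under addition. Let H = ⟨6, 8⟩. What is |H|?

6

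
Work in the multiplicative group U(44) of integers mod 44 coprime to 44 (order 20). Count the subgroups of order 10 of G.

|G| = 20 and 10 | 20, so subgroups of order 10 are possible by Lagrange.
The subgroups of order 10 are: {1, 5, 9, 13, 17, 21, 25, 29, 37, 41}; {1, 3, 5, 9, 15, 23, 25, 27, 31, 37}; {1, 5, 7, 9, 19, 25, 35, 37, 39, 43}.
So G has 3 subgroups of order 10.

3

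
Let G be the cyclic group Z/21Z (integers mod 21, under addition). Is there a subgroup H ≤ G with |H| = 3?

3 | 21. A subgroup of order 3 is {0, 7, 14}.

Yes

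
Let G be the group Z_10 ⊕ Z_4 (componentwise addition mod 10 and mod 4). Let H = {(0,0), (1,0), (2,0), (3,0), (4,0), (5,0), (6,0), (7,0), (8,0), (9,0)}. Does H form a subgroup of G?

Yes

|H| = 10 divides |G| = 40, consistent with Lagrange.
H contains the identity, every element's inverse is in H, and H is closed under +: it is a subgroup.
In fact H = ⟨(9,0)⟩.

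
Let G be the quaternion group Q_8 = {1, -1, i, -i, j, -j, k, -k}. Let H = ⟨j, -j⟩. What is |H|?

|⟨j⟩| = 4 and |⟨-j⟩| = 4, so |H| is a multiple of lcm(4, 4) = 4 and divides |G| = 8.
Closing under the operation: H = {1, -1, j, -j}, so |H| = 4.

4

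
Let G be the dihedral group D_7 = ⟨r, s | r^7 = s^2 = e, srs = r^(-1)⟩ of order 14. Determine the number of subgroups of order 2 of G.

7

|G| = 14 and 2 | 14, so subgroups of order 2 are possible by Lagrange.
The subgroups of order 2 are: {e, r^2s}; {e, r^3s}; {e, r^4s}; {e, r^5s}; … (7 in all).
So G has 7 subgroups of order 2.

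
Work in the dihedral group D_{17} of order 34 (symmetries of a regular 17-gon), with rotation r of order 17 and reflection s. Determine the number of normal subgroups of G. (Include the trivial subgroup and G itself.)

3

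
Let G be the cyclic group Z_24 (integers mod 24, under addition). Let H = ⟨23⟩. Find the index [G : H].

|⟨23⟩| = 24 and |G| = 24.
By Lagrange, [G : H] = |G|/|H| = 24/24 = 1.

1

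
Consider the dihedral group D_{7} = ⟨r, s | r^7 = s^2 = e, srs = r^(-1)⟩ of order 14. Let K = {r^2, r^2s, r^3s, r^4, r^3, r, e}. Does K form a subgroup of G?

No

r ∈ K but its inverse r^6 ∉ K, so K is not a subgroup.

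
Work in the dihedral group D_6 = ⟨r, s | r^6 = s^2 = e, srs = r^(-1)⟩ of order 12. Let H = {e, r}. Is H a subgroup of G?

No

r ∈ H but its inverse r^5 ∉ H, so H is not a subgroup.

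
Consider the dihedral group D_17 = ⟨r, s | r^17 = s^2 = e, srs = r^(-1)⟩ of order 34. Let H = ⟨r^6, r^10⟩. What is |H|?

|⟨r^6⟩| = 17 and |⟨r^10⟩| = 17, so |H| is a multiple of lcm(17, 17) = 17 and divides |G| = 34.
Closing under the operation: H = {e, r, r^2, r^3, r^4, r^5, r^6, r^7, r^8, r^9, r^10, r^11, r^12, r^13, r^14, r^15, r^16}, so |H| = 17.

17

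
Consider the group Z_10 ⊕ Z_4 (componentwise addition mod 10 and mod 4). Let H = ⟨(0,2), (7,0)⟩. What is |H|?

20

|⟨(0,2)⟩| = 2 and |⟨(7,0)⟩| = 10, so |H| is a multiple of lcm(2, 10) = 10 and divides |G| = 40.
Closing under the operation: H = {(0,0), (0,2), (1,0), (1,2), (2,0), (2,2), (3,0), (3,2), (4,0), (4,2), (5,0), (5,2), (6,0), (6,2), (7,0), (7,2), (8,0), (8,2), (9,0), (9,2)}, so |H| = 20.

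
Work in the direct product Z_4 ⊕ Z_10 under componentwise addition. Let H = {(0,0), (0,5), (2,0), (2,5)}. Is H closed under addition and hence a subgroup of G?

Yes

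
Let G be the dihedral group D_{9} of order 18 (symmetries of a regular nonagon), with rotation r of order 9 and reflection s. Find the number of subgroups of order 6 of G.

|G| = 18 and 6 | 18, so subgroups of order 6 are possible by Lagrange.
The subgroups of order 6 are: {e, r^3, r^6, r^2s, r^5s, r^8s}; {e, r^3, r^6, s, r^3s, r^6s}; {e, r^3, r^6, rs, r^4s, r^7s}.
So G has 3 subgroups of order 6.

3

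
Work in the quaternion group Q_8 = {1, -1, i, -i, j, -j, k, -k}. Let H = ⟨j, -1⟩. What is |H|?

4

|⟨j⟩| = 4 and |⟨-1⟩| = 2, so |H| is a multiple of lcm(4, 2) = 4 and divides |G| = 8.
Closing under the operation: H = {1, -1, j, -j}, so |H| = 4.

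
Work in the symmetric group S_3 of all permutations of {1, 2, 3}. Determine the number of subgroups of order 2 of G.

3

|G| = 6 and 2 | 6, so subgroups of order 2 are possible by Lagrange.
The subgroups of order 2 are: {e, (1 2)}; {e, (1 3)}; {e, (2 3)}.
So G has 3 subgroups of order 2.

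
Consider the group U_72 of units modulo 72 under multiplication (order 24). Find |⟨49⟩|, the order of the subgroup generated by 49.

3

Compute successive powers of 49 mod 72: 49, 25, 1; 49^3 ≡ 1 (mod 72).
So |⟨49⟩| = 3.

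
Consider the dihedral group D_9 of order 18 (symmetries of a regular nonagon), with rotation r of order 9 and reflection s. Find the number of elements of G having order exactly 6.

0

No element of G has order 6 (even though 6 | 18).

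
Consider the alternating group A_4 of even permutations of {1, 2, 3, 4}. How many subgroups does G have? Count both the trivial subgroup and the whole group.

|G| = 12, so by Lagrange every subgroup order divides 12. Divisors: 1, 2, 3, 4, 6, 12.
Subgroups by order — order 1: 1; order 2: 3; order 3: 4; order 4: 1; order 6: 0; order 12: 1.
Total: 1 + 3 + 4 + 1 + 0 + 1 = 10.

10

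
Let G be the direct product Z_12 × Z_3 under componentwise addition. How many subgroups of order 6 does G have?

4

|G| = 36 and 6 | 36, so subgroups of order 6 are possible by Lagrange.
The subgroups of order 6 are: {(0,0), (0,1), (0,2), (6,0), (6,1), (6,2)}; {(0,0), (2,0), (4,0), (6,0), (8,0), (10,0)}; {(0,0), (2,2), (4,1), (6,0), (8,2), (10,1)}; {(0,0), (2,1), (4,2), (6,0), (8,1), (10,2)}.
So G has 4 subgroups of order 6.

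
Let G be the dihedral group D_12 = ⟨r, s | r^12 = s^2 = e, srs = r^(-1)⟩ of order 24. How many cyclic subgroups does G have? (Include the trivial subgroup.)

18

Each element a generates a cyclic subgroup ⟨a⟩; distinct elements may generate the same one (a cyclic group of order d has φ(d) generators).
Cyclic subgroups by order — order 1: 1; order 2: 13; order 3: 1; order 4: 1; order 6: 1; order 12: 1.
Total: 18.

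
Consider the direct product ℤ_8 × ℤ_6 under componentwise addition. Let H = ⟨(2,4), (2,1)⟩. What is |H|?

|⟨(2,4)⟩| = 12 and |⟨(2,1)⟩| = 12, so |H| is a multiple of lcm(12, 12) = 12 and divides |G| = 48.
Closing under the operation: H = {(0,0), (0,1), (0,2), (0,3), (0,4), (0,5), (2,0), (2,1), (2,2), (2,3), (2,4), (2,5), (4,0), (4,1), (4,2), (4,3), (4,4), (4,5), (6,0), (6,1), (6,2), (6,3), (6,4), (6,5)}, so |H| = 24.

24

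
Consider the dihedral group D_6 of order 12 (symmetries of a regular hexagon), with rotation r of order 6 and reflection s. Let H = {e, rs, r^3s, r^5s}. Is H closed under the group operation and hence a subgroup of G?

No

Closure fails: r^3s · rs = r^2 ∉ H. So H is not a subgroup.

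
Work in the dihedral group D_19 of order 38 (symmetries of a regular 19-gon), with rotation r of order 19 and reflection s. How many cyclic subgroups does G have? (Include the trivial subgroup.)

21

A cyclic subgroup of order d is generated by each of its φ(d) elements of order d, so the cyclic subgroups of order d number (#elements of order d)/φ(d).
Cyclic subgroups by order — order 1: 1; order 2: 19; order 19: 1.
Total: 21.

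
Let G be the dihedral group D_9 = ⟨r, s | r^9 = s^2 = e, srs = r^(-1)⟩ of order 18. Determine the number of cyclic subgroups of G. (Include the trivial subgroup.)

12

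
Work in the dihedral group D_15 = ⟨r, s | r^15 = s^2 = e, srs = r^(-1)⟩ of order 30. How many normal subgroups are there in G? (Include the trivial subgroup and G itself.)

G has 28 subgroups. Checking conjugation-invariance by order — order 1: 1/1 normal; order 2: 0/15 normal; order 3: 1/1 normal; order 5: 1/1 normal; order 6: 0/5 normal; order 10: 0/3 normal; order 15: 1/1 normal; order 30: 1/1 normal.
Total normal subgroups: 5.

5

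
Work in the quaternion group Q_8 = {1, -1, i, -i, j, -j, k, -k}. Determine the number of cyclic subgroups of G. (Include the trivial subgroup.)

Each element a generates a cyclic subgroup ⟨a⟩; distinct elements may generate the same one (a cyclic group of order d has φ(d) generators).
Cyclic subgroups by order — order 1: 1; order 2: 1; order 4: 3.
Total: 5.

5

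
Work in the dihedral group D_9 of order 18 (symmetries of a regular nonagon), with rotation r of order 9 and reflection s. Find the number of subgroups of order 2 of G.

|G| = 18 and 2 | 18, so subgroups of order 2 are possible by Lagrange.
The subgroups of order 2 are: {e, r^2s}; {e, r^3s}; {e, r^4s}; {e, r^5s}; … (9 in all).
So G has 9 subgroups of order 2.

9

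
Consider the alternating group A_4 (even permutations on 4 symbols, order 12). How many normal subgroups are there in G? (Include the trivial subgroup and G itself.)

G has 10 subgroups. Checking conjugation-invariance by order — order 1: 1/1 normal; order 2: 0/3 normal; order 3: 0/4 normal; order 4: 1/1 normal; order 12: 1/1 normal.
Total normal subgroups: 3.

3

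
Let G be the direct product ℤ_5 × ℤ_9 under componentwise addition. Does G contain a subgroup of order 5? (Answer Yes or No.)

Yes

5 | 45. A subgroup of order 5 is {(0,0), (1,0), (2,0), (3,0), (4,0)}.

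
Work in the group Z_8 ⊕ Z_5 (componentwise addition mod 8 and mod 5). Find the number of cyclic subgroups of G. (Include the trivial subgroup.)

8

Group the elements of G by the cyclic subgroup they generate; each cyclic subgroup of order d accounts for φ(d) elements.
Cyclic subgroups by order — order 1: 1; order 2: 1; order 4: 1; order 5: 1; order 8: 1; order 10: 1; order 20: 1; order 40: 1.
Total: 8.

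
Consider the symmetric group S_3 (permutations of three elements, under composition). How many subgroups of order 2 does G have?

3

|G| = 6 and 2 | 6, so subgroups of order 2 are possible by Lagrange.
The subgroups of order 2 are: {e, (1 2)}; {e, (1 3)}; {e, (2 3)}.
So G has 3 subgroups of order 2.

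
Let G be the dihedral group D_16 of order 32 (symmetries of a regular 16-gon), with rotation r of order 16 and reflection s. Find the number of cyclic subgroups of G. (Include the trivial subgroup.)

21

Each element a generates a cyclic subgroup ⟨a⟩; distinct elements may generate the same one (a cyclic group of order d has φ(d) generators).
Cyclic subgroups by order — order 1: 1; order 2: 17; order 4: 1; order 8: 1; order 16: 1.
Total: 21.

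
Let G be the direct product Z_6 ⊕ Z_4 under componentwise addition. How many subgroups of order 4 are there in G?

|G| = 24 and 4 | 24, so subgroups of order 4 are possible by Lagrange.
The subgroups of order 4 are: {(0,0), (0,1), (0,2), (0,3)}; {(0,0), (0,2), (3,0), (3,2)}; {(0,0), (0,2), (3,1), (3,3)}.
So G has 3 subgroups of order 4.

3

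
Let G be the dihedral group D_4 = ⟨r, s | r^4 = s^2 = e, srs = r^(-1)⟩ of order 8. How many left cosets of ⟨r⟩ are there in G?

2

|⟨r⟩| = 4 and |G| = 8.
By Lagrange, [G : H] = |G|/|H| = 8/4 = 2.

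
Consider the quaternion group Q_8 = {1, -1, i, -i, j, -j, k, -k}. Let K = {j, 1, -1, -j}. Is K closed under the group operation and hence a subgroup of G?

Yes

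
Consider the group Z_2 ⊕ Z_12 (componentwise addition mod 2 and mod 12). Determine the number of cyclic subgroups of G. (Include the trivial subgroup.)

Group the elements of G by the cyclic subgroup they generate; each cyclic subgroup of order d accounts for φ(d) elements.
Cyclic subgroups by order — order 1: 1; order 2: 3; order 3: 1; order 4: 2; order 6: 3; order 12: 2.
Total: 12.

12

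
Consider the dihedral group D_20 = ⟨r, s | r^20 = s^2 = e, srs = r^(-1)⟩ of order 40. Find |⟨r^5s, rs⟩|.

|⟨r^5s⟩| = 2 and |⟨rs⟩| = 2, so |H| is a multiple of lcm(2, 2) = 2 and divides |G| = 40.
Closing under the operation: H = {e, r^4, r^8, r^12, r^16, rs, r^5s, r^9s, r^13s, r^17s}, so |H| = 10.

10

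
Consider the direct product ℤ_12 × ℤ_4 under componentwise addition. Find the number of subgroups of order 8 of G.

|G| = 48 and 8 | 48, so subgroups of order 8 are possible by Lagrange.
The subgroups of order 8 are: {(0,0), (0,1), (0,2), (0,3), (6,0), (6,1), (6,2), (6,3)}; {(0,0), (0,2), (3,0), (3,2), (6,0), (6,2), (9,0), (9,2)}; {(0,0), (0,2), (3,1), (3,3), (6,0), (6,2), (9,1), (9,3)}.
So G has 3 subgroups of order 8.

3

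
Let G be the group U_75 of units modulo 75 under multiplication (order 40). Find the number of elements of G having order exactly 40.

No element of G has order 40 (even though 40 | 40).

0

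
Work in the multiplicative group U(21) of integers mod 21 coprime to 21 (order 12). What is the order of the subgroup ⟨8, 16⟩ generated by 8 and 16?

6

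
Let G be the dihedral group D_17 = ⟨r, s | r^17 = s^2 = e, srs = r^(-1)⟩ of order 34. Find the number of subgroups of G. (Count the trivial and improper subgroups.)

20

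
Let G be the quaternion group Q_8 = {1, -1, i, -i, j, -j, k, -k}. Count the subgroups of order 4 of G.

3

|G| = 8 and 4 | 8, so subgroups of order 4 are possible by Lagrange.
The subgroups of order 4 are: {1, -1, i, -i}; {1, -1, j, -j}; {1, -1, k, -k}.
So G has 3 subgroups of order 4.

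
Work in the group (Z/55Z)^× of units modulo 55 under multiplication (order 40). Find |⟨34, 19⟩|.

|⟨34⟩| = 2 and |⟨19⟩| = 10, so |H| is a multiple of lcm(2, 10) = 10 and divides |G| = 40.
Closing under the operation: H = {1, 4, 6, 9, 14, 16, 19, 21, 24, 26, 29, 31, 34, 36, 39, 41, 46, 49, 51, 54}, so |H| = 20.

20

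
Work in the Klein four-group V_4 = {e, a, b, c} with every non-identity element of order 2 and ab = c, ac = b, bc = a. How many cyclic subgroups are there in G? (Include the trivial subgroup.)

A cyclic subgroup of order d is generated by each of its φ(d) elements of order d, so the cyclic subgroups of order d number (#elements of order d)/φ(d).
Cyclic subgroups by order — order 1: 1; order 2: 3.
Total: 4.

4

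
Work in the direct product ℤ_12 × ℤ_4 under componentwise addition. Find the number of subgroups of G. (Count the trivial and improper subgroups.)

|G| = 48, so by Lagrange every subgroup order divides 48. Divisors: 1, 2, 3, 4, 6, 8, 12, 16, 24, 48.
Subgroups by order — order 1: 1; order 2: 3; order 3: 1; order 4: 7; order 6: 3; order 8: 3; order 12: 7; order 16: 1; order 24: 3; order 48: 1.
Total: 1 + 3 + 1 + 7 + 3 + 3 + 7 + 1 + 3 + 1 = 30.

30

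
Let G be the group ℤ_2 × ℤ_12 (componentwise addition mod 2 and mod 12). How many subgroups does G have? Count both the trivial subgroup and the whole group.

16

|G| = 24, so by Lagrange every subgroup order divides 24. Divisors: 1, 2, 3, 4, 6, 8, 12, 24.
Subgroups by order — order 1: 1; order 2: 3; order 3: 1; order 4: 3; order 6: 3; order 8: 1; order 12: 3; order 24: 1.
Total: 1 + 3 + 1 + 3 + 3 + 1 + 3 + 1 = 16.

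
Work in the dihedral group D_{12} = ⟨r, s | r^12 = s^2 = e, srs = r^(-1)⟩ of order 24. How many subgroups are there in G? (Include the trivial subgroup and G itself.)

34

|G| = 24, so by Lagrange every subgroup order divides 24. Divisors: 1, 2, 3, 4, 6, 8, 12, 24.
Subgroups by order — order 1: 1; order 2: 13; order 3: 1; order 4: 7; order 6: 5; order 8: 3; order 12: 3; order 24: 1.
Total: 1 + 13 + 1 + 7 + 5 + 3 + 3 + 1 = 34.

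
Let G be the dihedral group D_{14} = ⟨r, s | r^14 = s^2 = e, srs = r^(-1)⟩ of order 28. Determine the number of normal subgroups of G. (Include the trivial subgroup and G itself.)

G has 28 subgroups. Checking conjugation-invariance by order — order 1: 1/1 normal; order 2: 1/15 normal; order 4: 0/7 normal; order 7: 1/1 normal; order 14: 3/3 normal; order 28: 1/1 normal.
Total normal subgroups: 7.

7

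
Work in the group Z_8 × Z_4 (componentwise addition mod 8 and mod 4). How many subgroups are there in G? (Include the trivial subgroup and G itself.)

22

|G| = 32, so by Lagrange every subgroup order divides 32. Divisors: 1, 2, 4, 8, 16, 32.
Subgroups by order — order 1: 1; order 2: 3; order 4: 7; order 8: 7; order 16: 3; order 32: 1.
Total: 1 + 3 + 7 + 7 + 3 + 1 = 22.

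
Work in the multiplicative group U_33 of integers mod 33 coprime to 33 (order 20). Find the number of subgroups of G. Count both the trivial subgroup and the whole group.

|G| = 20, so by Lagrange every subgroup order divides 20. Divisors: 1, 2, 4, 5, 10, 20.
Subgroups by order — order 1: 1; order 2: 3; order 4: 1; order 5: 1; order 10: 3; order 20: 1.
Total: 1 + 3 + 1 + 1 + 3 + 1 = 10.

10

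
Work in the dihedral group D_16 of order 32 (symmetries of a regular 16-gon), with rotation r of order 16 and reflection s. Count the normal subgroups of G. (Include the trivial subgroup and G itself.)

G has 36 subgroups. Checking conjugation-invariance by order — order 1: 1/1 normal; order 2: 1/17 normal; order 4: 1/9 normal; order 8: 1/5 normal; order 16: 3/3 normal; order 32: 1/1 normal.
Total normal subgroups: 8.

8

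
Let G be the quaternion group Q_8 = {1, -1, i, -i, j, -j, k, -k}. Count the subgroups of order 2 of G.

|G| = 8 and 2 | 8, so subgroups of order 2 are possible by Lagrange.
The subgroups of order 2 are: {1, -1}.
So G has 1 subgroup of order 2.

1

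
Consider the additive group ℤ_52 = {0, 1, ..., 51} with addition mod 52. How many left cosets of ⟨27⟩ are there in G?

1

|⟨27⟩| = 52 and |G| = 52.
By Lagrange, [G : H] = |G|/|H| = 52/52 = 1.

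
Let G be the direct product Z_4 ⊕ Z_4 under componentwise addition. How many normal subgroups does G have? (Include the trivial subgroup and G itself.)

G is abelian, so every subgroup is normal.
G has 15 subgroups in total, hence 15 normal subgroups.

15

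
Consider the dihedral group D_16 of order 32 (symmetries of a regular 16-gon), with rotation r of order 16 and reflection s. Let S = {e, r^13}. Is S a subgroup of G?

No

r^13 ∈ S but its inverse r^3 ∉ S, so S is not a subgroup.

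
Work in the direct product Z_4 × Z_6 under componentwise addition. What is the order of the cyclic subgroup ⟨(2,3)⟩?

The order of (2,3) in Z_4 × Z_6 is lcm(ord(2) in Z_4, ord(3) in Z_6).
ord(2) = 2 and ord(3) = 2, so |⟨(2,3)⟩| = lcm(2, 2) = 2.

2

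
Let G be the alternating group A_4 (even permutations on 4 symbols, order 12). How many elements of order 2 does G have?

The elements of order 2 are: (1 2)(3 4), (1 3)(2 4), (1 4)(2 3).
That's 3.

3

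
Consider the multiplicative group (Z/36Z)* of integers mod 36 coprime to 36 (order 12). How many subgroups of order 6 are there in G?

|G| = 12 and 6 | 12, so subgroups of order 6 are possible by Lagrange.
The subgroups of order 6 are: {1, 11, 13, 23, 25, 35}; {1, 5, 13, 17, 25, 29}; {1, 7, 13, 19, 25, 31}.
So G has 3 subgroups of order 6.

3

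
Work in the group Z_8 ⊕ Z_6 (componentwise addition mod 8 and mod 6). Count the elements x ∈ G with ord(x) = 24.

An element (a,b) has order lcm(ord(a), ord(b)); count pairs with lcm equal to 24.
Enumerating gives 16 such elements.

16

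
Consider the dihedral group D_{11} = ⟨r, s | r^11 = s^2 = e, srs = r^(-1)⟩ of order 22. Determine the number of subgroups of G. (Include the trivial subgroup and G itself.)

|G| = 22, so by Lagrange every subgroup order divides 22. Divisors: 1, 2, 11, 22.
Subgroups by order — order 1: 1; order 2: 11; order 11: 1; order 22: 1.
Total: 1 + 11 + 1 + 1 = 14.

14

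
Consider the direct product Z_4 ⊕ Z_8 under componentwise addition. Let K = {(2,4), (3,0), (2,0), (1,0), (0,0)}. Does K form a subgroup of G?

|K| = 5 does not divide |G| = 32, so by Lagrange K is not a subgroup.

No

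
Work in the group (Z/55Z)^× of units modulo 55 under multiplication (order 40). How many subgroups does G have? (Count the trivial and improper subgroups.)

16

|G| = 40, so by Lagrange every subgroup order divides 40. Divisors: 1, 2, 4, 5, 8, 10, 20, 40.
Subgroups by order — order 1: 1; order 2: 3; order 4: 3; order 5: 1; order 8: 1; order 10: 3; order 20: 3; order 40: 1.
Total: 1 + 3 + 3 + 1 + 1 + 3 + 3 + 1 = 16.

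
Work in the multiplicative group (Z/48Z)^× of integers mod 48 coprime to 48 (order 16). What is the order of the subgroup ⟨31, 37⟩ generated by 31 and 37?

8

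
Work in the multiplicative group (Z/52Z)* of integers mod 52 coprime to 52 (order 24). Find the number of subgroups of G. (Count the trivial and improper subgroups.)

|G| = 24, so by Lagrange every subgroup order divides 24. Divisors: 1, 2, 3, 4, 6, 8, 12, 24.
Subgroups by order — order 1: 1; order 2: 3; order 3: 1; order 4: 3; order 6: 3; order 8: 1; order 12: 3; order 24: 1.
Total: 1 + 3 + 1 + 3 + 3 + 1 + 3 + 1 = 16.

16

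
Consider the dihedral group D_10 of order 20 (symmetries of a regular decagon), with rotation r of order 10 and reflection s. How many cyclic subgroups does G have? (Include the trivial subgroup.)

14

Group the elements of G by the cyclic subgroup they generate; each cyclic subgroup of order d accounts for φ(d) elements.
Cyclic subgroups by order — order 1: 1; order 2: 11; order 5: 1; order 10: 1.
Total: 14.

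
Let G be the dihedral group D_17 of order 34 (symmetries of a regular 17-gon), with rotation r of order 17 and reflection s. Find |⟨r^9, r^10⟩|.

|⟨r^9⟩| = 17 and |⟨r^10⟩| = 17, so |H| is a multiple of lcm(17, 17) = 17 and divides |G| = 34.
Closing under the operation: H = {e, r, r^2, r^3, r^4, r^5, r^6, r^7, r^8, r^9, r^10, r^11, r^12, r^13, r^14, r^15, r^16}, so |H| = 17.

17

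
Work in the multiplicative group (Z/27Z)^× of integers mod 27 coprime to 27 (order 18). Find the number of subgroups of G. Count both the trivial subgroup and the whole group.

6

|G| = 18, so by Lagrange every subgroup order divides 18. Divisors: 1, 2, 3, 6, 9, 18.
Subgroups by order — order 1: 1; order 2: 1; order 3: 1; order 6: 1; order 9: 1; order 18: 1.
Total: 1 + 1 + 1 + 1 + 1 + 1 = 6.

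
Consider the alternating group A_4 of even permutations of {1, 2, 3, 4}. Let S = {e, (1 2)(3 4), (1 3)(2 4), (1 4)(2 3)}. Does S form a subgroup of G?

Yes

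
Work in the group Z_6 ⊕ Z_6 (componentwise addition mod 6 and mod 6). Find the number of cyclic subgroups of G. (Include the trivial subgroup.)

20

A cyclic subgroup of order d is generated by each of its φ(d) elements of order d, so the cyclic subgroups of order d number (#elements of order d)/φ(d).
Cyclic subgroups by order — order 1: 1; order 2: 3; order 3: 4; order 6: 12.
Total: 20.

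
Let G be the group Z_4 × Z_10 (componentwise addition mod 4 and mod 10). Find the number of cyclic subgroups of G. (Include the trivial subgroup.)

12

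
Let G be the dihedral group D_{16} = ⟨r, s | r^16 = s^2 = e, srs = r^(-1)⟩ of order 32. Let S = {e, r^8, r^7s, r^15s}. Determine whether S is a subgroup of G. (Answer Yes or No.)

|S| = 4 divides |G| = 32, consistent with Lagrange.
S contains the identity, every element's inverse is in S, and S is closed under ·: it is a subgroup.

Yes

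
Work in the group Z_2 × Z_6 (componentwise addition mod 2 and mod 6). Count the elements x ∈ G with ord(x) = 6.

6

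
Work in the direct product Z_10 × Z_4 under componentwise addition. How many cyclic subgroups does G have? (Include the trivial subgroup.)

Each element a generates a cyclic subgroup ⟨a⟩; distinct elements may generate the same one (a cyclic group of order d has φ(d) generators).
Cyclic subgroups by order — order 1: 1; order 2: 3; order 4: 2; order 5: 1; order 10: 3; order 20: 2.
Total: 12.

12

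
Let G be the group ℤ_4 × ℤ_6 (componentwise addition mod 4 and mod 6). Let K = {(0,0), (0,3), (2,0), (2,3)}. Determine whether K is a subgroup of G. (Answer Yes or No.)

Yes

|K| = 4 divides |G| = 24, consistent with Lagrange.
K contains the identity, every element's inverse is in K, and K is closed under +: it is a subgroup.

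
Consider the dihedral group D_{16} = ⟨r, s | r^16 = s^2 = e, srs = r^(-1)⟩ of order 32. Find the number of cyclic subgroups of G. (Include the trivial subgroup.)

A cyclic subgroup of order d is generated by each of its φ(d) elements of order d, so the cyclic subgroups of order d number (#elements of order d)/φ(d).
Cyclic subgroups by order — order 1: 1; order 2: 17; order 4: 1; order 8: 1; order 16: 1.
Total: 21.

21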